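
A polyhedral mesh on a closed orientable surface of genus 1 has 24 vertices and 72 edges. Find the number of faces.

48

For a closed orientable surface of genus 1, χ = 2 − 2·1 = 0.
F = 0 − V + E = 0 − 24 + 72 = 48.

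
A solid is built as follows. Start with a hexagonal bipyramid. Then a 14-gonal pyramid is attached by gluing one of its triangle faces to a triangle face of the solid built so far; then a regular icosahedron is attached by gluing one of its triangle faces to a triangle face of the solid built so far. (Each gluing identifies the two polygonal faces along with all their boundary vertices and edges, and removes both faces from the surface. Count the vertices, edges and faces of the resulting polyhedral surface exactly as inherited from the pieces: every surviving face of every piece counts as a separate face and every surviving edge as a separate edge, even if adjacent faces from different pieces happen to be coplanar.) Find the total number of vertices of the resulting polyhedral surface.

29

A hexagonal bipyramid: V=8, E=18, F=12.
Attach a 14-gonal pyramid (V=15, E=28, F=15) along a 3-gon: merge 3 vertices and 3 edges, delete both glued faces → V=20, E=43, F=25.
Attach a regular icosahedron (V=12, E=30, F=20) along a 3-gon: merge 3 vertices and 3 edges, delete both glued faces → V=29, E=70, F=43.
Check: V − E + F = 29 − 70 + 43 = 2.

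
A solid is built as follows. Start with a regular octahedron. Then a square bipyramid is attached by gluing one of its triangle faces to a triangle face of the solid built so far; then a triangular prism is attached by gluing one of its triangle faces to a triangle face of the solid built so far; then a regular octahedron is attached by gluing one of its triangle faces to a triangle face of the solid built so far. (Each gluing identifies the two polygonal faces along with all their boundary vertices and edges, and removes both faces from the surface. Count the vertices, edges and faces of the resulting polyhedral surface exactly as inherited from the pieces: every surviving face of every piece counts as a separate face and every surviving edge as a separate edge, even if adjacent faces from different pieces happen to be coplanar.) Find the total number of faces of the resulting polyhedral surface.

23

A regular octahedron: V=6, E=12, F=8.
Attach a square bipyramid (V=6, E=12, F=8) along a 3-gon: merge 3 vertices and 3 edges, delete both glued faces → V=9, E=21, F=14.
Attach a triangular prism (V=6, E=9, F=5) along a 3-gon: merge 3 vertices and 3 edges, delete both glued faces → V=12, E=27, F=17.
Attach a regular octahedron (V=6, E=12, F=8) along a 3-gon: merge 3 vertices and 3 edges, delete both glued faces → V=15, E=36, F=23.
Check: V − E + F = 15 − 36 + 23 = 2.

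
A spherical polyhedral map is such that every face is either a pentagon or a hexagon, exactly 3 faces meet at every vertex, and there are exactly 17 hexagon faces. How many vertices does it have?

54

Let x be the number of pentagons; then F = 17 + x.
Edge–face incidences: 2E = 6·17 + 5·x = 102 + 5x.
Every vertex has degree 3, so 3V = 2E.
Euler: V − E + F = 2 ⇒ (2E)/3 − E + (17 + x) = 2.
Multiply by 6: 2·(2E) − 3·(2E) + 6·(17 + x) = 12, i.e. 102 + 6x − (102 + 5x) = 12.
Collecting terms: x = 12.
Then 2E = 102 + 5·12 = 162, so E = 81, V = 2E/3 = 54, F = 17 + 12 = 29.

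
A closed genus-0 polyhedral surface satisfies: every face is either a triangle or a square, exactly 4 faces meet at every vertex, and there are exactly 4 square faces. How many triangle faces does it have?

Let x be the number of triangles; then F = 4 + x.
Edge–face incidences: 2E = 4·4 + 3·x = 16 + 3x.
Every vertex has degree 4, so 4V = 2E.
Euler: V − E + F = 2 ⇒ (2E)/4 − E + (4 + x) = 2.
Multiply by 8: 2·(2E) − 4·(2E) + 8·(4 + x) = 16, i.e. 32 + 8x − 2·(16 + 3x) = 16.
Collecting terms: 2x = 16, so x = 8.
Then 2E = 16 + 3·8 = 40, so E = 20, V = 2E/4 = 10, F = 4 + 8 = 12.

8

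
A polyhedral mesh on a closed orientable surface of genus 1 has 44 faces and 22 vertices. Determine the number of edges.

For a closed orientable surface of genus 1, χ = 2 − 2·1 = 0.
E = V + F − (0) = 22 + 44 − (0) = 66.

66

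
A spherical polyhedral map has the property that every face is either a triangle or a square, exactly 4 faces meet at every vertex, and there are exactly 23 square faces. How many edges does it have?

58

Let x be the number of triangles; then F = 23 + x.
Edge–face incidences: 2E = 4·23 + 3·x = 92 + 3x.
Every vertex has degree 4, so 4V = 2E.
Euler: V − E + F = 2 ⇒ (2E)/4 − E + (23 + x) = 2.
Multiply by 8: 2·(2E) − 4·(2E) + 8·(23 + x) = 16, i.e. 184 + 8x − 2·(92 + 3x) = 16.
Collecting terms: 2x = 16, so x = 8.
Then 2E = 92 + 3·8 = 116, so E = 58, V = 2E/4 = 29, F = 23 + 8 = 31.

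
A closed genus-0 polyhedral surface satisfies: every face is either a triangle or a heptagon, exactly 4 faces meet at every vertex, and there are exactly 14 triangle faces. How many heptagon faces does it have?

2

Let x be the number of heptagons; then F = 14 + x.
Edge–face incidences: 2E = 3·14 + 7·x = 42 + 7x.
Every vertex has degree 4, so 4V = 2E.
Euler: V − E + F = 2 ⇒ (2E)/4 − E + (14 + x) = 2.
Multiply by 8: 2·(2E) − 4·(2E) + 8·(14 + x) = 16, i.e. 112 + 8x − 2·(42 + 7x) = 16.
Collecting terms: −6x + 28 = 16, so −6x = −12, so x = 2.
Then 2E = 42 + 7·2 = 56, so E = 28, V = 2E/4 = 14, F = 14 + 2 = 16.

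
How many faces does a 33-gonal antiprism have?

68

An antiprism on an n-gon has two n-gon caps and 2n triangles: V = 2·33 = 66, E = 4·33 = 132, F = 2·33 + 2 = 68.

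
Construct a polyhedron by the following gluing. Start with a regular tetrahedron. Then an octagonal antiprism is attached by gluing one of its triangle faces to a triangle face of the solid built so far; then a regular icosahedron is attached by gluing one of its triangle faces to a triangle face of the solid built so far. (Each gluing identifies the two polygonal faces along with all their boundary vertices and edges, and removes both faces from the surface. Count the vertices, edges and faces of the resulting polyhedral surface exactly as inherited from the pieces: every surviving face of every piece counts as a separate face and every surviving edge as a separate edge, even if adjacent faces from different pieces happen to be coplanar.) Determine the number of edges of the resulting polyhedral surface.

62

A regular tetrahedron: V=4, E=6, F=4.
Attach an octagonal antiprism (V=16, E=32, F=18) along a 3-gon: merge 3 vertices and 3 edges, delete both glued faces → V=17, E=35, F=20.
Attach a regular icosahedron (V=12, E=30, F=20) along a 3-gon: merge 3 vertices and 3 edges, delete both glued faces → V=26, E=62, F=38.
Check: V − E + F = 26 − 62 + 38 = 2.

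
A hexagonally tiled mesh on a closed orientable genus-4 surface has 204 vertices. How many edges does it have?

315

χ = 2 − 2·4 = -6, and every face is a hexagon so 6F = 2E.
V − E + F = -6 with E = 6F/2 gives 204 − (6/2 − 1)·F = -6, so F = 105 and E = 315.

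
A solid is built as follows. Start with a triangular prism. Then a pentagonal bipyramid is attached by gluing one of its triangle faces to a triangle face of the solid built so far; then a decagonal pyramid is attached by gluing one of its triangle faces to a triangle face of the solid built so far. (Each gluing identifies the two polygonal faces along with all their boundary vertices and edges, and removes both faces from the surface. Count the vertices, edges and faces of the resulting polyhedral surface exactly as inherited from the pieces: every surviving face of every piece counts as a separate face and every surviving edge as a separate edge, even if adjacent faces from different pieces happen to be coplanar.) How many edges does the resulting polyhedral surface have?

A triangular prism: V=6, E=9, F=5.
Attach a pentagonal bipyramid (V=7, E=15, F=10) along a 3-gon: merge 3 vertices and 3 edges, delete both glued faces → V=10, E=21, F=13.
Attach a decagonal pyramid (V=11, E=20, F=11) along a 3-gon: merge 3 vertices and 3 edges, delete both glued faces → V=18, E=38, F=22.
Check: V − E + F = 18 − 38 + 22 = 2.

38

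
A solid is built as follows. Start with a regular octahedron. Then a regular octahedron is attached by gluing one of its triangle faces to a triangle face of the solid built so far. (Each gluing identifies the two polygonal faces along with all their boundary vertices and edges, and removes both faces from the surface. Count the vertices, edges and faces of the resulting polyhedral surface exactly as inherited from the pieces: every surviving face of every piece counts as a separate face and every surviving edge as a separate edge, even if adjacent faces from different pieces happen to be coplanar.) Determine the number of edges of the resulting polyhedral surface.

A regular octahedron: V=6, E=12, F=8.
Attach a regular octahedron (V=6, E=12, F=8) along a 3-gon: merge 3 vertices and 3 edges, delete both glued faces → V=9, E=21, F=14.
Check: V − E + F = 9 − 21 + 14 = 2.

21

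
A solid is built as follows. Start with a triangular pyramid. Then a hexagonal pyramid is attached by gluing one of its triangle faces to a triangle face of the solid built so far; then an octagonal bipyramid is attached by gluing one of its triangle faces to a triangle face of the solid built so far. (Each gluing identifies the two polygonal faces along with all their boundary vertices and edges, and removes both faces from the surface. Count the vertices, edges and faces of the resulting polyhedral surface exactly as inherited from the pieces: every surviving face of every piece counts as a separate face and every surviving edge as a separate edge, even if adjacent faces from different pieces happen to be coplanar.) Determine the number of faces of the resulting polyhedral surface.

23

A triangular pyramid: V=4, E=6, F=4.
Attach a hexagonal pyramid (V=7, E=12, F=7) along a 3-gon: merge 3 vertices and 3 edges, delete both glued faces → V=8, E=15, F=9.
Attach an octagonal bipyramid (V=10, E=24, F=16) along a 3-gon: merge 3 vertices and 3 edges, delete both glued faces → V=15, E=36, F=23.
Check: V − E + F = 15 − 36 + 23 = 2.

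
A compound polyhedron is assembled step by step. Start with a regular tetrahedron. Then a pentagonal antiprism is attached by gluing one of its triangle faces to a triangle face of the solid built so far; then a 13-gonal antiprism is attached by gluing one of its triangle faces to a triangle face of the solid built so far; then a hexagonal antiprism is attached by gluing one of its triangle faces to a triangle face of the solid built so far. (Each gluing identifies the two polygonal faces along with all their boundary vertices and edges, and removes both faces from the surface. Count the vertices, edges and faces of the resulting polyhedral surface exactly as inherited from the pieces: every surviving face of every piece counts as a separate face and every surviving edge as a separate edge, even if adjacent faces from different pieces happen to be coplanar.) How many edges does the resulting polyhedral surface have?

A regular tetrahedron: V=4, E=6, F=4.
Attach a pentagonal antiprism (V=10, E=20, F=12) along a 3-gon: merge 3 vertices and 3 edges, delete both glued faces → V=11, E=23, F=14.
Attach a 13-gonal antiprism (V=26, E=52, F=28) along a 3-gon: merge 3 vertices and 3 edges, delete both glued faces → V=34, E=72, F=40.
Attach a hexagonal antiprism (V=12, E=24, F=14) along a 3-gon: merge 3 vertices and 3 edges, delete both glued faces → V=43, E=93, F=52.
Check: V − E + F = 43 − 93 + 52 = 2.

93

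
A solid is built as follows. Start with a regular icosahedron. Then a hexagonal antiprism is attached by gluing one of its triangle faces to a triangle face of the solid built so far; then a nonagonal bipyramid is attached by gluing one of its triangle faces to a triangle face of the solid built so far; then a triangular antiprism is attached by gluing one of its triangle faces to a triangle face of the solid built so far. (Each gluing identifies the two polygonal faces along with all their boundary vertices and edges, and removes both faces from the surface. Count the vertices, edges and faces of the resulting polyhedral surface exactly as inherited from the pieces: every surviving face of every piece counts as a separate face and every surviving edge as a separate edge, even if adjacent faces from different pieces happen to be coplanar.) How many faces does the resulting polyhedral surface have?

A regular icosahedron: V=12, E=30, F=20.
Attach a hexagonal antiprism (V=12, E=24, F=14) along a 3-gon: merge 3 vertices and 3 edges, delete both glued faces → V=21, E=51, F=32.
Attach a nonagonal bipyramid (V=11, E=27, F=18) along a 3-gon: merge 3 vertices and 3 edges, delete both glued faces → V=29, E=75, F=48.
Attach a triangular antiprism (V=6, E=12, F=8) along a 3-gon: merge 3 vertices and 3 edges, delete both glued faces → V=32, E=84, F=54.
Check: V − E + F = 32 − 84 + 54 = 2.

54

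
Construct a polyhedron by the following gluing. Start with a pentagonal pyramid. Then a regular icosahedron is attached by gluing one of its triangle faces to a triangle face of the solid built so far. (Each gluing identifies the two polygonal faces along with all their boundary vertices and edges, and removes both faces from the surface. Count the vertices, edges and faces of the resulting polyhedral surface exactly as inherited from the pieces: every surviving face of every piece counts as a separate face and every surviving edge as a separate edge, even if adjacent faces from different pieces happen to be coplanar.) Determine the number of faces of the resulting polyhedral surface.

A pentagonal pyramid: V=6, E=10, F=6.
Attach a regular icosahedron (V=12, E=30, F=20) along a 3-gon: merge 3 vertices and 3 edges, delete both glued faces → V=15, E=37, F=24.
Check: V − E + F = 15 − 37 + 24 = 2.

24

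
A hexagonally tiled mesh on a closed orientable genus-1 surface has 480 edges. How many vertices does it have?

320

χ = 2 − 2·1 = 0, and every face is a hexagon so 6F = 2E.
F = 2E/6 = 160. Then V = 0 + E − F = 0 + 480 − 160 = 320.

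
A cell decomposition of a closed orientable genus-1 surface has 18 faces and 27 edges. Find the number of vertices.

For a closed orientable surface of genus 1, χ = 2 − 2·1 = 0.
V = 0 + E − F = 0 + 27 − 18 = 9.

9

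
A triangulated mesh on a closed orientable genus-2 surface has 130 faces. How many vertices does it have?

63

χ = 2 − 2·2 = -2, and every face is a triangle so 3F = 2E.
E = 3·130/2 = 195. Then V = -2 + E − F = -2 + 195 − 130 = 63.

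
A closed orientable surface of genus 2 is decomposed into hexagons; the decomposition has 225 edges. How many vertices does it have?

148

χ = 2 − 2·2 = -2, and every face is a hexagon so 6F = 2E.
F = 2E/6 = 75. Then V = -2 + E − F = -2 + 225 − 75 = 148.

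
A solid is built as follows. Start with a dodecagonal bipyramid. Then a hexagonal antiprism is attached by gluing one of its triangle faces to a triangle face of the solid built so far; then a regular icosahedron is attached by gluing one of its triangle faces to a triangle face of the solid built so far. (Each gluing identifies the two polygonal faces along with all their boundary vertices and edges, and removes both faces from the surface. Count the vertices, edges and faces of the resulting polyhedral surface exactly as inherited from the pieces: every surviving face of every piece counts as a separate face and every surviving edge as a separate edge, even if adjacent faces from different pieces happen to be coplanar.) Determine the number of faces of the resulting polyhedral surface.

A dodecagonal bipyramid: V=14, E=36, F=24.
Attach a hexagonal antiprism (V=12, E=24, F=14) along a 3-gon: merge 3 vertices and 3 edges, delete both glued faces → V=23, E=57, F=36.
Attach a regular icosahedron (V=12, E=30, F=20) along a 3-gon: merge 3 vertices and 3 edges, delete both glued faces → V=32, E=84, F=54.
Check: V − E + F = 32 − 84 + 54 = 2.

54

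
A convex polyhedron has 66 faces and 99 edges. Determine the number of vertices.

Here V − E + F = 2.
V = 2 + E − F = 2 + 99 − 66 = 35.

35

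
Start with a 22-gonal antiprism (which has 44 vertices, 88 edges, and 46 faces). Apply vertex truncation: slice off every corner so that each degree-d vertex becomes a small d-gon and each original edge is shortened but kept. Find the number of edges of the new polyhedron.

264

Truncation replaces each original edge-end by a new vertex, so V′ = 2E = 176.
Each original edge survives, and each old vertex of degree d contributes d new edges; summing degrees gives Σd = 2E, so E′ = E + 2E = 3E = 264.
Each original face survives and each original vertex becomes one new face: F′ = F + V = 90.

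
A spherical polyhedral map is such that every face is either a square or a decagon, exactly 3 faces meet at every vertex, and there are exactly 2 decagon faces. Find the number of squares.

10

Let x be the number of squares; then F = 2 + x.
Edge–face incidences: 2E = 10·2 + 4·x = 20 + 4x.
Every vertex has degree 3, so 3V = 2E.
Euler: V − E + F = 2 ⇒ (2E)/3 − E + (2 + x) = 2.
Multiply by 6: 2·(2E) − 3·(2E) + 6·(2 + x) = 12, i.e. 12 + 6x − (20 + 4x) = 12.
Collecting terms: 2x − 8 = 12, so 2x = 20, so x = 10.
Then 2E = 20 + 4·10 = 60, so E = 30, V = 2E/3 = 20, F = 2 + 10 = 12.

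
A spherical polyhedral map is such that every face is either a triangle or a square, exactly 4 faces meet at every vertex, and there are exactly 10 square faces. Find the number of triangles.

Let x be the number of triangles; then F = 10 + x.
Edge–face incidences: 2E = 4·10 + 3·x = 40 + 3x.
Every vertex has degree 4, so 4V = 2E.
Euler: V − E + F = 2 ⇒ (2E)/4 − E + (10 + x) = 2.
Multiply by 8: 2·(2E) − 4·(2E) + 8·(10 + x) = 16, i.e. 80 + 8x − 2·(40 + 3x) = 16.
Collecting terms: 2x = 16, so x = 8.
Then 2E = 40 + 3·8 = 64, so E = 32, V = 2E/4 = 16, F = 10 + 8 = 18.

8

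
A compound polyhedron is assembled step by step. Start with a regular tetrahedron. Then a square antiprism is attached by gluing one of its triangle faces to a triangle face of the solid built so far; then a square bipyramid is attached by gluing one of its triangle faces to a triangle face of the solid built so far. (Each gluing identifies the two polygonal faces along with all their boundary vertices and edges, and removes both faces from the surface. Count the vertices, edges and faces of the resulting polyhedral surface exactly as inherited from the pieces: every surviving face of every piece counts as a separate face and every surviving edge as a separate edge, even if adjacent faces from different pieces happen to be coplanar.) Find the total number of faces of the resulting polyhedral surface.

18

A regular tetrahedron: V=4, E=6, F=4.
Attach a square antiprism (V=8, E=16, F=10) along a 3-gon: merge 3 vertices and 3 edges, delete both glued faces → V=9, E=19, F=12.
Attach a square bipyramid (V=6, E=12, F=8) along a 3-gon: merge 3 vertices and 3 edges, delete both glued faces → V=12, E=28, F=18.
Check: V − E + F = 12 − 28 + 18 = 2.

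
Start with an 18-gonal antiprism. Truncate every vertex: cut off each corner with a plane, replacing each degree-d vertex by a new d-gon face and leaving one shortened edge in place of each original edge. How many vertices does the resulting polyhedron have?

The base solid has V = 36, E = 72, F = 38.
Truncation replaces each original edge-end by a new vertex, so V′ = 2E = 144.
Each original edge survives, and each old vertex of degree d contributes d new edges; summing degrees gives Σd = 2E, so E′ = E + 2E = 3E = 216.
Each original face survives and each original vertex becomes one new face: F′ = F + V = 74.

144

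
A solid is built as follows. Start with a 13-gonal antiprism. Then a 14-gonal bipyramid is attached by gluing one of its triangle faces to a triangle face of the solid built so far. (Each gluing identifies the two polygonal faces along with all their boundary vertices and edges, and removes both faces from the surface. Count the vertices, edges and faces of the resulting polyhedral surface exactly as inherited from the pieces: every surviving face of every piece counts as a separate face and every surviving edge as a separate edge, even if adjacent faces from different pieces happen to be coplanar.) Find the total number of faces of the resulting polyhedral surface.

A 13-gonal antiprism: V=26, E=52, F=28.
Attach a 14-gonal bipyramid (V=16, E=42, F=28) along a 3-gon: merge 3 vertices and 3 edges, delete both glued faces → V=39, E=91, F=54.
Check: V − E + F = 39 − 91 + 54 = 2.

54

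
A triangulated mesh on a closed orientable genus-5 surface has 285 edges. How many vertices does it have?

χ = 2 − 2·5 = -8, and every face is a triangle so 3F = 2E.
F = 2E/3 = 190. Then V = -8 + E − F = -8 + 285 − 190 = 87.

87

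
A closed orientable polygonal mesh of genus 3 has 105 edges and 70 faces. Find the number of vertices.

31

For a closed orientable surface of genus 3, χ = 2 − 2·3 = -4.
V = -4 + E − F = -4 + 105 − 70 = 31.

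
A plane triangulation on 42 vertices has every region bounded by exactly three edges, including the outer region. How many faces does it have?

In a plane triangulation 3F = 2E and V − E + F = 2, so F = 2V − 4 = 2·42 − 4 = 80.

80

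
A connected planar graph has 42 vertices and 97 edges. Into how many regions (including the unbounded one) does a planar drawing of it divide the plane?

57

Euler's formula for a connected plane graph: V − E + F = 2, so F = 2 − 42 + 97 = 57.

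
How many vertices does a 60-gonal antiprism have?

An antiprism on an n-gon has two n-gon caps and 2n triangles: V = 2·60 = 120, E = 4·60 = 240, F = 2·60 + 2 = 122.
Check: V − E + F = 120 − 240 + 122 = 2.

120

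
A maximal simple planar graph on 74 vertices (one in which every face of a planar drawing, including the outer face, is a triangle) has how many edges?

216

In a plane triangulation 3F = 2E and V − E + F = 2, so E = 3V − 6 = 3·74 − 6 = 216.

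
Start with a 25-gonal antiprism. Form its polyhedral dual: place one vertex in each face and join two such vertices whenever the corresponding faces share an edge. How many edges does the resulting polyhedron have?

The base solid has V = 50, E = 100, F = 52.
The dual swaps V and F and preserves E: V′ = F = 52, E′ = E = 100, F′ = V = 50.

100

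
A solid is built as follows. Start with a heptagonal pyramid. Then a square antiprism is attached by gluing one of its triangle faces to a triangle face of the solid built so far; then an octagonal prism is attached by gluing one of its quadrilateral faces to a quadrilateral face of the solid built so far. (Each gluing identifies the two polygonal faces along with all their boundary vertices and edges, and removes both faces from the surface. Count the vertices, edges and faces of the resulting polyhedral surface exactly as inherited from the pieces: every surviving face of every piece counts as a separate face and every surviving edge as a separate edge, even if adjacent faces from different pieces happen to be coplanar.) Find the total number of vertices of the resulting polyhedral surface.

25

A heptagonal pyramid: V=8, E=14, F=8.
Attach a square antiprism (V=8, E=16, F=10) along a 3-gon: merge 3 vertices and 3 edges, delete both glued faces → V=13, E=27, F=16.
Attach an octagonal prism (V=16, E=24, F=10) along a 4-gon: merge 4 vertices and 4 edges, delete both glued faces → V=25, E=47, F=24.
Check: V − E + F = 25 − 47 + 24 = 2.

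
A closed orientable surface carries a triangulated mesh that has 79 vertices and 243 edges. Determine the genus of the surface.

2

Every face is a triangle and each edge borders two faces, so 3F = 2·243, giving F = 162.
χ = V − E + F = 79 − 243 + 162 = -2.
For a closed orientable surface χ = 2 − 2g, so g = (2 − (-2))/2 = 2.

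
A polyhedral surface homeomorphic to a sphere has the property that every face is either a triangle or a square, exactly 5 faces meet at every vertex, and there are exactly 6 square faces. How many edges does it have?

60

Let x be the number of triangles; then F = 6 + x.
Edge–face incidences: 2E = 4·6 + 3·x = 24 + 3x.
Every vertex has degree 5, so 5V = 2E.
Euler: V − E + F = 2 ⇒ (2E)/5 − E + (6 + x) = 2.
Multiply by 10: 2·(2E) − 5·(2E) + 10·(6 + x) = 20, i.e. 60 + 10x − 3·(24 + 3x) = 20.
Collecting terms: x − 12 = 20, so x = 32.
Then 2E = 24 + 3·32 = 120, so E = 60, V = 2E/5 = 24, F = 6 + 32 = 38.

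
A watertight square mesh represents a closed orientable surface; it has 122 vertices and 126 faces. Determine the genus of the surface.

3

Every face is a square, so 2E = 4·126 = 504, giving E = 252.
χ = V − E + F = 122 − 252 + 126 = -4.
For a closed orientable surface χ = 2 − 2g, so g = (2 − (-4))/2 = 3.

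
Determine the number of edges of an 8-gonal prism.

24

A prism on an n-gon has two n-gon bases and n rectangular sides: V = 2·8 = 16, E = 3·8 = 24, F = 8 + 2 = 10.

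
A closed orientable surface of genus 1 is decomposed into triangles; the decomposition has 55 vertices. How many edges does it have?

χ = 2 − 2·1 = 0, and every face is a triangle so 3F = 2E.
V − E + F = 0 with E = 3F/2 gives 55 − (3/2 − 1)·F = 0, so F = 110 and E = 165.

165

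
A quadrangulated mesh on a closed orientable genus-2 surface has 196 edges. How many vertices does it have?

96

χ = 2 − 2·2 = -2, and every face is a square so 4F = 2E.
F = 2E/4 = 98. Then V = -2 + E − F = -2 + 196 − 98 = 96.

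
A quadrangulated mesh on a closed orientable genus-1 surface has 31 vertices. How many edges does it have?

χ = 2 − 2·1 = 0, and every face is a square so 4F = 2E.
V − E + F = 0 with E = 4F/2 gives 31 − (4/2 − 1)·F = 0, so F = 31 and E = 62.

62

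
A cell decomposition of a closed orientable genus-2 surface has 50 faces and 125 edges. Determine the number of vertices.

73

For a closed orientable surface of genus 2, χ = 2 − 2·2 = -2.
V = -2 + E − F = -2 + 125 − 50 = 73.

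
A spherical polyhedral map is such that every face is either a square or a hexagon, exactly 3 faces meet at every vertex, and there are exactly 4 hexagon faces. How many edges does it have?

24

Let x be the number of squares; then F = 4 + x.
Edge–face incidences: 2E = 6·4 + 4·x = 24 + 4x.
Every vertex has degree 3, so 3V = 2E.
Euler: V − E + F = 2 ⇒ (2E)/3 − E + (4 + x) = 2.
Multiply by 6: 2·(2E) − 3·(2E) + 6·(4 + x) = 12, i.e. 24 + 6x − (24 + 4x) = 12.
Collecting terms: 2x = 12, so x = 6.
Then 2E = 24 + 4·6 = 48, so E = 24, V = 2E/3 = 16, F = 4 + 6 = 10.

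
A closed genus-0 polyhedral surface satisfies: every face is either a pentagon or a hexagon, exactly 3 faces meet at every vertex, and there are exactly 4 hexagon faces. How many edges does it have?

Let x be the number of pentagons; then F = 4 + x.
Edge–face incidences: 2E = 6·4 + 5·x = 24 + 5x.
Every vertex has degree 3, so 3V = 2E.
Euler: V − E + F = 2 ⇒ (2E)/3 − E + (4 + x) = 2.
Multiply by 6: 2·(2E) − 3·(2E) + 6·(4 + x) = 12, i.e. 24 + 6x − (24 + 5x) = 12.
Collecting terms: x = 12.
Then 2E = 24 + 5·12 = 84, so E = 42, V = 2E/3 = 28, F = 4 + 12 = 16.

42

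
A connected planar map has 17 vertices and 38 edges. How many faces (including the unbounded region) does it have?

Euler's formula for a connected plane graph: V − E + F = 2, so F = 2 − 17 + 38 = 23.

23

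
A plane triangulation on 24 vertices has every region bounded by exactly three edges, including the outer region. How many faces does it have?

44

In a plane triangulation 3F = 2E and V − E + F = 2, so F = 2V − 4 = 2·24 − 4 = 44.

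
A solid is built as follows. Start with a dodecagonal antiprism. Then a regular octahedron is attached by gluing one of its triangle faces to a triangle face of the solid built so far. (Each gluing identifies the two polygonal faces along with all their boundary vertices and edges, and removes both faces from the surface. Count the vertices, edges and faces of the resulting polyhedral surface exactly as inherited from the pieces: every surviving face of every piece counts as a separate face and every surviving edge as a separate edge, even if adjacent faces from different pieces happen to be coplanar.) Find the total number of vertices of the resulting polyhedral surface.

27

A dodecagonal antiprism: V=24, E=48, F=26.
Attach a regular octahedron (V=6, E=12, F=8) along a 3-gon: merge 3 vertices and 3 edges, delete both glued faces → V=27, E=57, F=32.
Check: V − E + F = 27 − 57 + 32 = 2.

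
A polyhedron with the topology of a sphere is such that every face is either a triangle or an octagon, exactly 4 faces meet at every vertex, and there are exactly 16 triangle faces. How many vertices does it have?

Let x be the number of octagons; then F = 16 + x.
Edge–face incidences: 2E = 3·16 + 8·x = 48 + 8x.
Every vertex has degree 4, so 4V = 2E.
Euler: V − E + F = 2 ⇒ (2E)/4 − E + (16 + x) = 2.
Multiply by 8: 2·(2E) − 4·(2E) + 8·(16 + x) = 16, i.e. 128 + 8x − 2·(48 + 8x) = 16.
Collecting terms: −8x + 32 = 16, so −8x = −16, so x = 2.
Then 2E = 48 + 8·2 = 64, so E = 32, V = 2E/4 = 16, F = 16 + 2 = 18.

16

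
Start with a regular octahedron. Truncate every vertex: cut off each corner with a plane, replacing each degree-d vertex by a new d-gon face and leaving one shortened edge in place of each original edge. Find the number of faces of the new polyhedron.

14

The base solid has V = 6, E = 12, F = 8.
Truncation replaces each original edge-end by a new vertex, so V′ = 2E = 24.
Each original edge survives, and each old vertex of degree d contributes d new edges; summing degrees gives Σd = 2E, so E′ = E + 2E = 3E = 36.
Each original face survives and each original vertex becomes one new face: F′ = F + V = 14.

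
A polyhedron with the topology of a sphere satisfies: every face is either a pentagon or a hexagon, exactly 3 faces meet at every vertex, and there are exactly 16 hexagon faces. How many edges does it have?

78

Let x be the number of pentagons; then F = 16 + x.
Edge–face incidences: 2E = 6·16 + 5·x = 96 + 5x.
Every vertex has degree 3, so 3V = 2E.
Euler: V − E + F = 2 ⇒ (2E)/3 − E + (16 + x) = 2.
Multiply by 6: 2·(2E) − 3·(2E) + 6·(16 + x) = 12, i.e. 96 + 6x − (96 + 5x) = 12.
Collecting terms: x = 12.
Then 2E = 96 + 5·12 = 156, so E = 78, V = 2E/3 = 52, F = 16 + 12 = 28.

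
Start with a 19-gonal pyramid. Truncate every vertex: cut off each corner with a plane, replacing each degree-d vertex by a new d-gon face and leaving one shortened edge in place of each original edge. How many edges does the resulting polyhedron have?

The base solid has V = 20, E = 38, F = 20.
Truncation replaces each original edge-end by a new vertex, so V′ = 2E = 76.
Each original edge survives, and each old vertex of degree d contributes d new edges; summing degrees gives Σd = 2E, so E′ = E + 2E = 3E = 114.
Each original face survives and each original vertex becomes one new face: F′ = F + V = 40.

114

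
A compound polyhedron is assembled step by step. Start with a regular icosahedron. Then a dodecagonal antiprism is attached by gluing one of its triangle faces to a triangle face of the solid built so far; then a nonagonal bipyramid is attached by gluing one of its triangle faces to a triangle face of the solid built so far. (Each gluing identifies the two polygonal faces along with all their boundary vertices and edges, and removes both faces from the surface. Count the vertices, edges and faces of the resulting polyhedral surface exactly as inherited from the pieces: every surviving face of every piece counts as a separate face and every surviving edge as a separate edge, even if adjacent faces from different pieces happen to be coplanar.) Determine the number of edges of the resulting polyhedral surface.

99

A regular icosahedron: V=12, E=30, F=20.
Attach a dodecagonal antiprism (V=24, E=48, F=26) along a 3-gon: merge 3 vertices and 3 edges, delete both glued faces → V=33, E=75, F=44.
Attach a nonagonal bipyramid (V=11, E=27, F=18) along a 3-gon: merge 3 vertices and 3 edges, delete both glued faces → V=41, E=99, F=60.
Check: V − E + F = 41 − 99 + 60 = 2.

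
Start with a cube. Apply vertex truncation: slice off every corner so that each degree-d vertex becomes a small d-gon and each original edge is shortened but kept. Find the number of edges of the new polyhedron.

36

The base solid has V = 8, E = 12, F = 6.
Truncation replaces each original edge-end by a new vertex, so V′ = 2E = 24.
Each original edge survives, and each old vertex of degree d contributes d new edges; summing degrees gives Σd = 2E, so E′ = E + 2E = 3E = 36.
Each original face survives and each original vertex becomes one new face: F′ = F + V = 14.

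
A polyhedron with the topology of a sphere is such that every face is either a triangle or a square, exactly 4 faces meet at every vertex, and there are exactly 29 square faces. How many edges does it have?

70

Let x be the number of triangles; then F = 29 + x.
Edge–face incidences: 2E = 4·29 + 3·x = 116 + 3x.
Every vertex has degree 4, so 4V = 2E.
Euler: V − E + F = 2 ⇒ (2E)/4 − E + (29 + x) = 2.
Multiply by 8: 2·(2E) − 4·(2E) + 8·(29 + x) = 16, i.e. 232 + 8x − 2·(116 + 3x) = 16.
Collecting terms: 2x = 16, so x = 8.
Then 2E = 116 + 3·8 = 140, so E = 70, V = 2E/4 = 35, F = 29 + 8 = 37.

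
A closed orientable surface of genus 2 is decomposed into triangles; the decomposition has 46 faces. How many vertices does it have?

χ = 2 − 2·2 = -2, and every face is a triangle so 3F = 2E.
E = 3·46/2 = 69. Then V = -2 + E − F = -2 + 69 − 46 = 21.

21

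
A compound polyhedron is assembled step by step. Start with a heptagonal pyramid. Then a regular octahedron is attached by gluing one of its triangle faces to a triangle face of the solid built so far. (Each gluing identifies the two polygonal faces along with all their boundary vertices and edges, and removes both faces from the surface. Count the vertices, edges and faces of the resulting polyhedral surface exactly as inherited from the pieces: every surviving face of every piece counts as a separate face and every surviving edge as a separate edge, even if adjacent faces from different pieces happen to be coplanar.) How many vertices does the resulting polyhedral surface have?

A heptagonal pyramid: V=8, E=14, F=8.
Attach a regular octahedron (V=6, E=12, F=8) along a 3-gon: merge 3 vertices and 3 edges, delete both glued faces → V=11, E=23, F=14.
Check: V − E + F = 11 − 23 + 14 = 2.

11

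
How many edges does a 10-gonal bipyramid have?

A bipyramid over an n-gon has 2n triangular faces and n + 2 vertices: V = 10 + 2 = 12, E = 3·10 = 30, F = 2·10 = 20.

30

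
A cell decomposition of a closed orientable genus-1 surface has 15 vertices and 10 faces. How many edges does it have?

25

For a closed orientable surface of genus 1, χ = 2 − 2·1 = 0.
E = V + F − (0) = 15 + 10 − (0) = 25.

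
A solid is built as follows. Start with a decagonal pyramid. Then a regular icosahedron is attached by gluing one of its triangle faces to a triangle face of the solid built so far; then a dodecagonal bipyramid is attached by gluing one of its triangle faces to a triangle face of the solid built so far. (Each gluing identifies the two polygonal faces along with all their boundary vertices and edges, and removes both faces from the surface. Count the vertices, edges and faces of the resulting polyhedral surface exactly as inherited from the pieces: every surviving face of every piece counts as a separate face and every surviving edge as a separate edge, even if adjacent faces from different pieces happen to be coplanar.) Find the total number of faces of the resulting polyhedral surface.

51

A decagonal pyramid: V=11, E=20, F=11.
Attach a regular icosahedron (V=12, E=30, F=20) along a 3-gon: merge 3 vertices and 3 edges, delete both glued faces → V=20, E=47, F=29.
Attach a dodecagonal bipyramid (V=14, E=36, F=24) along a 3-gon: merge 3 vertices and 3 edges, delete both glued faces → V=31, E=80, F=51.
Check: V − E + F = 31 − 80 + 51 = 2.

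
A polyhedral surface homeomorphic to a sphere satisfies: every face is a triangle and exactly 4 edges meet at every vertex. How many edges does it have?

12

Each face has 3 edges and each edge borders two faces, so 2E = 3F.
Each vertex has degree 4, so 4V = 2E and hence V = 3F/4.
Euler: V − E + F = 2 ⇒ (3F/4) − (3F/2) + F = 2.
Multiply by 8: (6 − 12 + 8)F = 16, i.e. 2F = 16.
So F = 8, E = 3·8/2 = 12, V = 3·8/4 = 6.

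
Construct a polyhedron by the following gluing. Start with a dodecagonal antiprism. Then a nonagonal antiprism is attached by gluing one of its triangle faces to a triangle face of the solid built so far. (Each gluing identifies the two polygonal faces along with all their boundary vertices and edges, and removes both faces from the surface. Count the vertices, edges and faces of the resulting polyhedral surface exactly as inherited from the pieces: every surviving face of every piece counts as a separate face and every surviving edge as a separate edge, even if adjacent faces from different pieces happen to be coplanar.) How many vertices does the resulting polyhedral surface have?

A dodecagonal antiprism: V=24, E=48, F=26.
Attach a nonagonal antiprism (V=18, E=36, F=20) along a 3-gon: merge 3 vertices and 3 edges, delete both glued faces → V=39, E=81, F=44.
Check: V − E + F = 39 − 81 + 44 = 2.

39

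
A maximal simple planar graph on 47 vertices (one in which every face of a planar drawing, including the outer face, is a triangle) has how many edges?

135

In a plane triangulation 3F = 2E and V − E + F = 2, so E = 3V − 6 = 3·47 − 6 = 135.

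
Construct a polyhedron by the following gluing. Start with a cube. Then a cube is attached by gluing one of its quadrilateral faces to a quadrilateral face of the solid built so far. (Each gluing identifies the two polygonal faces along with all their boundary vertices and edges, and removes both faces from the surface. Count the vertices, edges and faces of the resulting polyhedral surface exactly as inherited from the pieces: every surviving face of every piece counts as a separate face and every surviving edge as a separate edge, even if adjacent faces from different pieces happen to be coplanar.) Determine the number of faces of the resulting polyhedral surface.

A cube: V=8, E=12, F=6.
Attach a cube (V=8, E=12, F=6) along a 4-gon: merge 4 vertices and 4 edges, delete both glued faces → V=12, E=20, F=10.
Check: V − E + F = 12 − 20 + 10 = 2.

10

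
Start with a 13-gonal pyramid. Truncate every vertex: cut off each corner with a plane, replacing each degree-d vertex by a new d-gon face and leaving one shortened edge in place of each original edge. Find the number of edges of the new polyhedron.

78

The base solid has V = 14, E = 26, F = 14.
Truncation replaces each original edge-end by a new vertex, so V′ = 2E = 52.
Each original edge survives, and each old vertex of degree d contributes d new edges; summing degrees gives Σd = 2E, so E′ = E + 2E = 3E = 78.
Each original face survives and each original vertex becomes one new face: F′ = F + V = 28.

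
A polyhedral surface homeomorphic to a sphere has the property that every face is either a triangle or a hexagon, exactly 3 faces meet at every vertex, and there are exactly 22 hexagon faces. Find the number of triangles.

4

Let x be the number of triangles; then F = 22 + x.
Edge–face incidences: 2E = 6·22 + 3·x = 132 + 3x.
Every vertex has degree 3, so 3V = 2E.
Euler: V − E + F = 2 ⇒ (2E)/3 − E + (22 + x) = 2.
Multiply by 6: 2·(2E) − 3·(2E) + 6·(22 + x) = 12, i.e. 132 + 6x − (132 + 3x) = 12.
Collecting terms: 3x = 12, so x = 4.
Then 2E = 132 + 3·4 = 144, so E = 72, V = 2E/3 = 48, F = 22 + 4 = 26.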